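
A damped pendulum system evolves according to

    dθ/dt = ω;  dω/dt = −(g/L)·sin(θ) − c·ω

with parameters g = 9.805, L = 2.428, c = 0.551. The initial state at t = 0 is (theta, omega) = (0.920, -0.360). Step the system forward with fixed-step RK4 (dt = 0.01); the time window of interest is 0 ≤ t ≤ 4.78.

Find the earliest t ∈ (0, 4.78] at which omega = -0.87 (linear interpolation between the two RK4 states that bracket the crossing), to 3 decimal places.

t=0.000: state=(0.920, -0.360)
step 1 (dt=0.01): k1=(-0.360, -3.015), k2=(-0.375, -3.002), k3=(-0.375, -3.002), k4=(-0.390, -2.989); state += dt/6·(k1+2k2+2k3+k4)
t=0.010: state=(0.916, -0.390)
t=0.020: state=(0.912, -0.420)
t=0.030: state=(0.908, -0.449)
t=0.180: state=(0.809, -0.855)
next step: t=0.190: state=(0.800, -0.879) — omega has crossed -0.87
linear interpolation between t=0.180 (-0.85514) and t=0.190 (-0.87946) → t≈0.186

t = 0.186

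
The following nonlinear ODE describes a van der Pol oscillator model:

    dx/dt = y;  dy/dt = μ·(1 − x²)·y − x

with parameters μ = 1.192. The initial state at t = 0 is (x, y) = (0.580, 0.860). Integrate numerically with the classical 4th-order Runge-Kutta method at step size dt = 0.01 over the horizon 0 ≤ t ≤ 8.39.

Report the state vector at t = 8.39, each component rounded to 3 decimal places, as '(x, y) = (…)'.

t=0.000: state=(0.580, 0.860)
step 1 (dt=0.01): k1=(0.860, 0.100), k2=(0.861, 0.091), k3=(0.860, 0.091), k4=(0.861, 0.082); state += dt/6·(k1+2k2+2k3+k4)
t=0.010: state=(0.589, 0.861)
t=0.020: state=(0.597, 0.862)
t=0.030: state=(0.606, 0.862)
continuing one RK4 step at a time; state shown every 50 steps (Δt=0.5):
t=0.500: state=(0.979, 0.646)
t=1.000: state=(1.162, 0.066)
t=1.500: state=(1.056, -0.471)
t=2.000: state=(0.691, -1.017)
t=2.500: state=(-0.022, -1.922)
t=3.000: state=(-1.188, -2.354)
t=3.500: state=(-1.881, -0.390)
t=4.000: state=(-1.830, 0.403)
t=4.500: state=(-1.561, 0.653)
t=5.000: state=(-1.170, 0.934)
t=5.500: state=(-0.576, 1.530)
t=6.000: state=(0.472, 2.713)
t=6.500: state=(1.738, 1.602)
t=7.000: state=(2.002, -0.157)
t=7.500: state=(1.812, -0.521)
t=8.000: state=(1.505, -0.711)
t=8.390: state=(1.189, -0.929)

(x, y) = (1.189, -0.929)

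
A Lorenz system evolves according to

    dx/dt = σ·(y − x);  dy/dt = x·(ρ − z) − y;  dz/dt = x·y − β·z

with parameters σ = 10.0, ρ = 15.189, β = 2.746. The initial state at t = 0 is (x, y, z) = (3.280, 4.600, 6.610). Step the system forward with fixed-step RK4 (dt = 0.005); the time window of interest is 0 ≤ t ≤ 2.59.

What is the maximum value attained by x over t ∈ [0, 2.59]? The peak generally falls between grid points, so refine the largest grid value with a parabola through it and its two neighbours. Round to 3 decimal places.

t=0.000: state=(3.280, 4.600, 6.610)
step 1 (dt=0.005): k1=(13.200, 23.539, -3.063), k2=(13.458, 23.789, -2.695), k3=(13.458, 23.791, -2.693), k4=(13.717, 24.043, -2.318); state += dt/6·(k1+2k2+2k3+k4)
t=0.005: state=(3.347, 4.719, 6.597)
t=0.010: state=(3.417, 4.840, 6.587)
t=0.015: state=(3.490, 4.965, 6.581)
continuing one RK4 step at a time; state shown every 20 steps (Δt=0.1):
t=0.100: state=(5.117, 7.465, 7.247)
t=0.200: state=(7.814, 10.630, 10.784)
t=0.300: state=(9.877, 10.636, 16.981)
t=0.400: state=(8.792, 6.112, 20.032)
t=0.500: state=(5.682, 2.719, 17.856)
t=0.600: state=(3.458, 2.016, 14.424)
t=0.700: state=(2.674, 2.455, 11.522)
t=0.800: state=(2.877, 3.461, 9.454)
t=0.900: state=(3.822, 5.134, 8.432)
t=1.000: state=(5.510, 7.552, 9.015)
t=1.100: state=(7.706, 9.841, 12.031)
t=1.200: state=(9.132, 9.503, 16.649)
t=1.300: state=(8.202, 6.170, 18.763)
t=1.400: state=(5.852, 3.575, 17.136)
t=1.500: state=(4.103, 2.947, 14.349)
t=1.600: state=(3.504, 3.408, 11.914)
t=1.700: state=(3.820, 4.519, 10.296)
t=1.800: state=(4.863, 6.231, 9.860)
t=1.900: state=(6.470, 8.226, 11.128)
t=2.000: state=(8.050, 9.225, 14.191)
t=2.100: state=(8.398, 7.822, 17.148)
t=2.200: state=(7.091, 5.308, 17.485)
t=2.300: state=(5.369, 3.904, 15.700)
t=2.400: state=(4.351, 3.797, 13.498)
t=2.500: state=(4.223, 4.490, 11.770)
t=2.590: state=(4.738, 5.594, 10.981)
largest grid value and its neighbours: x(0.315)=9.94958, x(0.320)=9.95479, x(0.325)=9.95033
parabola through these three points peaks at t≈0.320 with x≈9.95480

max x = 9.955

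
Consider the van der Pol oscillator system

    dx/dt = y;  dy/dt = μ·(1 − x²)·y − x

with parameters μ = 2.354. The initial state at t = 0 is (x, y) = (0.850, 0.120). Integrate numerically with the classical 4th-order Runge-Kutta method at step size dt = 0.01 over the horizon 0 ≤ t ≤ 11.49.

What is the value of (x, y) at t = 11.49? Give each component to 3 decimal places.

(x, y) = (-1.555, 0.411)

t=0.000: state=(0.850, 0.120)
step 1 (dt=0.01): k1=(0.120, -0.772), k2=(0.116, -0.775), k3=(0.116, -0.775), k4=(0.112, -0.778); state += dt/6·(k1+2k2+2k3+k4)
t=0.010: state=(0.851, 0.112)
t=0.020: state=(0.852, 0.104)
t=0.030: state=(0.853, 0.097)
continuing one RK4 step at a time; state shown every 50 steps (Δt=0.5):
t=0.500: state=(0.801, -0.339)
t=1.000: state=(0.460, -1.147)
t=1.500: state=(-0.615, -3.428)
t=2.000: state=(-1.888, -0.630)
t=2.500: state=(-1.878, 0.267)
t=3.000: state=(-1.722, 0.345)
t=3.500: state=(-1.532, 0.422)
t=4.000: state=(-1.290, 0.563)
t=4.500: state=(-0.935, 0.920)
t=5.000: state=(-0.216, 2.295)
t=5.500: state=(1.555, 3.203)
t=6.000: state=(2.014, -0.139)
t=6.500: state=(1.890, -0.296)
t=7.000: state=(1.730, -0.345)
t=7.500: state=(1.541, -0.417)
t=8.000: state=(1.303, -0.554)
t=8.500: state=(0.956, -0.893)
t=9.000: state=(0.267, -2.175)
t=9.500: state=(-1.478, -3.474)
t=10.000: state=(-2.017, 0.114)
t=10.500: state=(-1.897, 0.293)
t=11.000: state=(-1.738, 0.342)
t=11.490: state=(-1.555, 0.411)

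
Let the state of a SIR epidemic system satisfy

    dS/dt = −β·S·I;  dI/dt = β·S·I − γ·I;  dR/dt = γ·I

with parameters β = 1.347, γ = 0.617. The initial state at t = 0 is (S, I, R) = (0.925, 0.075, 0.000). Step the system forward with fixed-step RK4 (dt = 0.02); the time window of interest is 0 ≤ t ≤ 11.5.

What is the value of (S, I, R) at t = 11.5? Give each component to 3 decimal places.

(S, I, R) = (0.150, 0.016, 0.834)

t=0.000: state=(0.925, 0.075, 0.000)
step 1 (dt=0.02): k1=(-0.093, 0.047, 0.046), k2=(-0.094, 0.047, 0.047), k3=(-0.094, 0.047, 0.047), k4=(-0.094, 0.048, 0.047); state += dt/6·(k1+2k2+2k3+k4)
t=0.020: state=(0.923, 0.076, 0.001)
t=0.040: state=(0.921, 0.077, 0.002)
t=0.060: state=(0.919, 0.078, 0.003)
continuing one RK4 step at a time; state shown every 25 steps (Δt=0.5):
t=0.500: state=(0.872, 0.101, 0.027)
t=1.000: state=(0.807, 0.131, 0.063)
t=1.500: state=(0.731, 0.161, 0.108)
t=2.000: state=(0.650, 0.188, 0.162)
t=2.500: state=(0.568, 0.209, 0.223)
t=3.000: state=(0.492, 0.219, 0.289)
t=3.500: state=(0.424, 0.219, 0.357)
t=4.000: state=(0.367, 0.210, 0.423)
t=4.500: state=(0.320, 0.194, 0.486)
t=5.000: state=(0.283, 0.174, 0.543)
t=5.500: state=(0.253, 0.153, 0.593)
t=6.000: state=(0.230, 0.133, 0.637)
t=6.500: state=(0.212, 0.113, 0.675)
t=7.000: state=(0.197, 0.095, 0.707)
t=7.500: state=(0.186, 0.080, 0.734)
t=8.000: state=(0.177, 0.066, 0.757)
t=8.500: state=(0.170, 0.055, 0.775)
t=9.000: state=(0.165, 0.045, 0.790)
t=9.500: state=(0.160, 0.037, 0.803)
t=10.000: state=(0.157, 0.030, 0.813)
t=10.500: state=(0.154, 0.024, 0.822)
t=11.000: state=(0.152, 0.020, 0.828)
t=11.500: state=(0.150, 0.016, 0.834)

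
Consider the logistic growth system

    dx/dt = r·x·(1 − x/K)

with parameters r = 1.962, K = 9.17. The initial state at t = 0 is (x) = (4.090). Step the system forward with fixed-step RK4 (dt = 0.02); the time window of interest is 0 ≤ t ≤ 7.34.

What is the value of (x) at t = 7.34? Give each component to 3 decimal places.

t=0.000: state=(4.090)
step 1 (dt=0.02): k1=(4.445), k2=(4.454), k3=(4.454), k4=(4.463); state += dt/6·(k1+2k2+2k3+k4)
t=0.020: state=(4.179)
t=0.040: state=(4.268)
t=0.060: state=(4.358)
continuing one RK4 step at a time; state shown every 25 steps (Δt=0.5):
t=0.500: state=(6.256)
t=1.000: state=(7.807)
t=1.500: state=(8.607)
t=2.000: state=(8.950)
t=2.500: state=(9.086)
t=3.000: state=(9.138)
t=3.500: state=(9.158)
t=4.000: state=(9.166)
t=4.500: state=(9.168)
t=5.000: state=(9.169)
t=5.500: state=(9.170)
t=6.000: state=(9.170)
t=6.500: state=(9.170)
t=7.000: state=(9.170)
t=7.340: state=(9.170)

(x) = (9.170)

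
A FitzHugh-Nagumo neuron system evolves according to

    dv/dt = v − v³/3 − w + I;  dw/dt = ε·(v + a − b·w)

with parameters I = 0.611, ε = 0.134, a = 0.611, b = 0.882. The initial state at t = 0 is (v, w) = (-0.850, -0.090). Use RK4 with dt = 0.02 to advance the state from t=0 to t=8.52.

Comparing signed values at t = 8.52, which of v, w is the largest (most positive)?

t=0.000: state=(-0.850, -0.090)
step 1 (dt=0.02): k1=(0.056, -0.021), k2=(0.056, -0.021), k3=(0.056, -0.021), k4=(0.056, -0.021); state += dt/6·(k1+2k2+2k3+k4)
t=0.020: state=(-0.849, -0.090)
t=0.040: state=(-0.848, -0.091)
t=0.060: state=(-0.847, -0.091)
continuing one RK4 step at a time; state shown every 25 steps (Δt=0.5):
t=0.500: state=(-0.817, -0.099)
t=1.000: state=(-0.775, -0.106)
t=1.500: state=(-0.719, -0.109)
t=2.000: state=(-0.649, -0.107)
t=2.500: state=(-0.556, -0.101)
t=3.000: state=(-0.431, -0.087)
t=3.500: state=(-0.254, -0.065)
t=4.000: state=(0.011, -0.030)
t=4.500: state=(0.417, 0.025)
t=5.000: state=(0.971, 0.108)
t=5.500: state=(1.483, 0.222)
t=6.000: state=(1.733, 0.355)
t=6.500: state=(1.787, 0.490)
t=7.000: state=(1.766, 0.617)
t=7.500: state=(1.720, 0.735)
t=8.000: state=(1.667, 0.843)
t=8.500: state=(1.611, 0.941)
t=8.520: state=(1.609, 0.945)
compare at T: v=1.609, w=0.945

largest component: v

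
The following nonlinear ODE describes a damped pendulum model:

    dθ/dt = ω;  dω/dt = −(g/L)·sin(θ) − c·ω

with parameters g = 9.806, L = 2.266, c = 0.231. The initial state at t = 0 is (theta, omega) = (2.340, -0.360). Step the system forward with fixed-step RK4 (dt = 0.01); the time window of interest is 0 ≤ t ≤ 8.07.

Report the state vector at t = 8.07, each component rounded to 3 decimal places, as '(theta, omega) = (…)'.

t=0.000: state=(2.340, -0.360)
step 1 (dt=0.01): k1=(-0.360, -3.026), k2=(-0.375, -3.028), k3=(-0.375, -3.028), k4=(-0.390, -3.030); state += dt/6·(k1+2k2+2k3+k4)
t=0.010: state=(2.336, -0.390)
t=0.020: state=(2.332, -0.421)
t=0.030: state=(2.328, -0.451)
continuing one RK4 step at a time; state shown every 50 steps (Δt=0.5):
t=0.500: state=(1.756, -2.046)
t=1.000: state=(0.310, -3.471)
t=1.500: state=(-1.209, -2.168)
t=2.000: state=(-1.720, 0.089)
t=2.500: state=(-1.161, 2.091)
t=3.000: state=(0.166, 2.797)
t=3.500: state=(1.209, 1.134)
t=4.000: state=(1.242, -0.964)
t=4.500: state=(0.356, -2.342)
t=5.000: state=(-0.732, -1.644)
t=5.500: state=(-1.093, 0.239)
t=6.000: state=(-0.551, 1.770)
t=6.500: state=(0.401, 1.699)
t=7.000: state=(0.899, 0.182)
t=7.500: state=(0.591, -1.304)
t=8.000: state=(-0.195, -1.559)
t=8.070: state=(-0.301, -1.460)

(theta, omega) = (-0.301, -1.460)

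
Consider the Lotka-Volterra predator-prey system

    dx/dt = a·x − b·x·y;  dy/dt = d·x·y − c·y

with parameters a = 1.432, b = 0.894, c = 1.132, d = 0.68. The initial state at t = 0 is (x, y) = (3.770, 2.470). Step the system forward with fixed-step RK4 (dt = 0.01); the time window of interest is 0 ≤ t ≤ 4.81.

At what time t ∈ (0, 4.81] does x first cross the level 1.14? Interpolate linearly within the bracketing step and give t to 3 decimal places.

t = 0.765

t=0.000: state=(3.770, 2.470)
step 1 (dt=0.01): k1=(-2.926, 3.536), k2=(-2.974, 3.537), k3=(-2.974, 3.536), k4=(-3.021, 3.536); state += dt/6·(k1+2k2+2k3+k4)
t=0.010: state=(3.740, 2.505)
t=0.020: state=(3.710, 2.541)
t=0.030: state=(3.678, 2.576)
continuing one RK4 step at a time; state shown every 20 steps (Δt=0.2):
t=0.200: state=(3.035, 3.137)
t=0.400: state=(2.208, 3.571)
t=0.600: state=(1.532, 3.664)
t=0.760: state=(1.150, 3.532)
next step: t=0.770: state=(1.130, 3.520) — x has crossed 1.14
linear interpolation between t=0.760 (1.14975) and t=0.770 (1.13014) → t≈0.765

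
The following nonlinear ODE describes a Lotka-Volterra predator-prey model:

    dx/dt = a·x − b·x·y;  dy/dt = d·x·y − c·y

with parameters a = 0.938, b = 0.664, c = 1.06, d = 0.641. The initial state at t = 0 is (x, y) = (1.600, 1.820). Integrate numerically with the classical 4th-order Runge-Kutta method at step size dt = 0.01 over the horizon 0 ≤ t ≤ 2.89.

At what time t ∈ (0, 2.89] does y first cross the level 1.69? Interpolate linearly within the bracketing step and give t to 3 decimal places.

t = 0.651

t=0.000: state=(1.600, 1.820)
step 1 (dt=0.01): k1=(-0.433, -0.063), k2=(-0.432, -0.065), k3=(-0.432, -0.065), k4=(-0.431, -0.068); state += dt/6·(k1+2k2+2k3+k4)
t=0.010: state=(1.596, 1.819)
t=0.020: state=(1.591, 1.819)
t=0.030: state=(1.587, 1.818)
continuing one RK4 step at a time; state shown every 10 steps (Δt=0.1):
t=0.100: state=(1.558, 1.811)
t=0.200: state=(1.518, 1.798)
t=0.300: state=(1.480, 1.780)
t=0.400: state=(1.446, 1.758)
t=0.500: state=(1.414, 1.733)
t=0.600: state=(1.385, 1.705)
t=0.650: state=(1.372, 1.690)
next step: t=0.660: state=(1.370, 1.687) — y has crossed 1.69
linear interpolation between t=0.650 (1.69031) and t=0.660 (1.68726) → t≈0.651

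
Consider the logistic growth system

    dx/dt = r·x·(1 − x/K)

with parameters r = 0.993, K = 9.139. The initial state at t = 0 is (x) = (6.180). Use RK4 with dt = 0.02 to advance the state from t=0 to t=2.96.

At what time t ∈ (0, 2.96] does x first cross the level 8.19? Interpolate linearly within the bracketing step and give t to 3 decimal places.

t=0.000: state=(6.180)
step 1 (dt=0.02): k1=(1.987), k2=(1.980), k3=(1.980), k4=(1.973); state += dt/6·(k1+2k2+2k3+k4)
t=0.020: state=(6.220)
t=0.040: state=(6.259)
t=0.060: state=(6.298)
continuing one RK4 step at a time; state shown every 5 steps (Δt=0.1):
t=0.100: state=(6.375)
t=0.200: state=(6.563)
t=0.300: state=(6.742)
t=0.400: state=(6.914)
t=0.500: state=(7.077)
t=0.600: state=(7.231)
t=0.700: state=(7.377)
t=0.800: state=(7.513)
t=0.900: state=(7.642)
t=1.000: state=(7.762)
t=1.100: state=(7.874)
t=1.200: state=(7.979)
t=1.300: state=(8.076)
t=1.400: state=(8.165)
t=1.420: state=(8.183)
next step: t=1.440: state=(8.199) — x has crossed 8.19
linear interpolation between t=1.420 (8.18255) and t=1.440 (8.19942) → t≈1.429

t = 1.429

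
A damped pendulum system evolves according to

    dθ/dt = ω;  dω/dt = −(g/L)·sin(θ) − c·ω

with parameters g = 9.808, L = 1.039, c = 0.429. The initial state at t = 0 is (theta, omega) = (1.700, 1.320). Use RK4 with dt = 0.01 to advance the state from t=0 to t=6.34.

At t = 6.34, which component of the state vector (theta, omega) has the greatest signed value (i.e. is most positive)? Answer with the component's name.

largest component: omega

t=0.000: state=(1.700, 1.320)
step 1 (dt=0.01): k1=(1.320, -9.927), k2=(1.270, -9.898), k3=(1.271, -9.898), k4=(1.221, -9.869); state += dt/6·(k1+2k2+2k3+k4)
t=0.010: state=(1.713, 1.221)
t=0.020: state=(1.724, 1.123)
t=0.030: state=(1.735, 1.025)
continuing one RK4 step at a time; state shown every 25 steps (Δt=0.25):
t=0.250: state=(1.733, -1.009)
t=0.500: state=(1.211, -3.115)
t=0.750: state=(0.253, -4.261)
t=1.000: state=(-0.731, -3.256)
t=1.250: state=(-1.272, -1.003)
t=1.500: state=(-1.235, 1.254)
t=1.750: state=(-0.687, 2.977)
t=2.000: state=(0.132, 3.267)
t=2.250: state=(0.801, 1.877)
t=2.500: state=(1.021, -0.137)
t=2.750: state=(0.754, -1.900)
t=3.000: state=(0.151, -2.693)
t=3.250: state=(-0.467, -2.030)
t=3.500: state=(-0.787, -0.452)
t=3.750: state=(-0.692, 1.155)
t=4.000: state=(-0.265, 2.091)
t=4.250: state=(0.255, 1.869)
t=4.500: state=(0.590, 0.711)
t=4.750: state=(0.593, -0.662)
t=5.000: state=(0.296, -1.587)
t=5.250: state=(-0.124, -1.609)
t=5.500: state=(-0.436, -0.787)
t=5.750: state=(-0.492, 0.343)
t=6.000: state=(-0.289, 1.191)
t=6.250: state=(0.044, 1.341)
t=6.340: state=(0.160, 1.204)
compare at T: theta=0.160, omega=1.204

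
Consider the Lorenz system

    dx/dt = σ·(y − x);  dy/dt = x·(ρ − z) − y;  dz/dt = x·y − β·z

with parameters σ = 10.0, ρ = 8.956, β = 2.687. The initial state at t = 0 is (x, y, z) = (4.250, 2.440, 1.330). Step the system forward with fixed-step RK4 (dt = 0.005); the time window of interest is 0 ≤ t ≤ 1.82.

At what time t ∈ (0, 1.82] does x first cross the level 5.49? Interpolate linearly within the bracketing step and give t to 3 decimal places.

t=0.000: state=(4.250, 2.440, 1.330)
step 1 (dt=0.005): k1=(-18.100, 29.970, 6.796), k2=(-16.898, 29.479, 6.955), k3=(-16.941, 29.501, 6.957), k4=(-15.778, 29.032, 7.111); state += dt/6·(k1+2k2+2k3+k4)
t=0.005: state=(4.165, 2.587, 1.365)
t=0.010: state=(4.092, 2.730, 1.401)
t=0.015: state=(4.029, 2.869, 1.439)
continuing one RK4 step at a time; state shown every 20 steps (Δt=0.1):
t=0.100: state=(4.046, 4.895, 2.318)
t=0.200: state=(5.360, 6.958, 4.250)
t=0.205: state=(5.440, 7.048, 4.381)
next step: t=0.210: state=(5.521, 7.137, 4.516) — x has crossed 5.49
linear interpolation between t=0.205 (5.44007) and t=0.210 (5.52069) → t≈0.208

t = 0.208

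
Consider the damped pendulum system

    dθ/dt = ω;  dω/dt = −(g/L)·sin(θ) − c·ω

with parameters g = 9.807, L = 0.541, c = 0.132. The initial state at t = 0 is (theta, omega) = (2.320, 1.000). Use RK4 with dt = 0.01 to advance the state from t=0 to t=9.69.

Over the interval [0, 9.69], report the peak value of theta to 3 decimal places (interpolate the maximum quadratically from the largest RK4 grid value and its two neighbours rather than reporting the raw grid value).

max theta = 2.358

t=0.000: state=(2.320, 1.000)
step 1 (dt=0.01): k1=(1.000, -13.406), k2=(0.933, -13.335), k3=(0.933, -13.339), k4=(0.867, -13.272); state += dt/6·(k1+2k2+2k3+k4)
t=0.010: state=(2.329, 0.867)
t=0.020: state=(2.337, 0.735)
t=0.030: state=(2.344, 0.603)
continuing one RK4 step at a time; state shown every 50 steps (Δt=0.5):
t=0.500: state=(1.072, -6.450)
t=1.000: state=(-1.937, -2.483)
t=1.500: state=(-1.157, 5.717)
t=2.000: state=(1.756, 2.584)
t=2.500: state=(0.889, -5.917)
t=3.000: state=(-1.723, -1.644)
t=3.500: state=(-0.377, 6.340)
t=4.000: state=(1.673, -0.003)
t=4.500: state=(-0.299, -5.981)
t=5.000: state=(-1.434, 2.137)
t=5.500: state=(0.943, 4.219)
t=6.000: state=(0.880, -4.331)
t=6.500: state=(-1.311, -1.508)
t=7.000: state=(-0.037, 5.266)
t=7.500: state=(1.230, -1.472)
t=8.000: state=(-0.769, -3.724)
t=8.500: state=(-0.648, 4.001)
t=9.000: state=(1.137, 0.687)
t=9.500: state=(-0.233, -4.375)
t=9.690: state=(-0.904, -2.375)
largest grid value and its neighbours: theta(0.070)=2.35781, theta(0.080)=2.35804, theta(0.090)=2.35699
parabola through these three points peaks at t≈0.077 with theta≈2.35810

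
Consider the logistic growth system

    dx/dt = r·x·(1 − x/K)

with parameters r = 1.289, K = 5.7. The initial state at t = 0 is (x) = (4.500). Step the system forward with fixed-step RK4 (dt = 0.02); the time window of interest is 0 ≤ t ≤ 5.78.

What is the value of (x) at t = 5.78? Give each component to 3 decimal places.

t=0.000: state=(4.500)
step 1 (dt=0.02): k1=(1.221), k2=(1.212), k3=(1.212), k4=(1.203); state += dt/6·(k1+2k2+2k3+k4)
t=0.020: state=(4.524)
t=0.040: state=(4.548)
t=0.060: state=(4.572)
continuing one RK4 step at a time; state shown every 10 steps (Δt=0.2):
t=0.200: state=(4.726)
t=0.400: state=(4.917)
t=0.600: state=(5.075)
t=0.800: state=(5.205)
t=1.000: state=(5.310)
t=1.200: state=(5.394)
t=1.400: state=(5.460)
t=1.600: state=(5.513)
t=1.800: state=(5.554)
t=2.000: state=(5.587)
t=2.200: state=(5.612)
t=2.400: state=(5.632)
t=2.600: state=(5.647)
t=2.800: state=(5.659)
t=3.000: state=(5.668)
t=3.200: state=(5.676)
t=3.400: state=(5.681)
t=3.600: state=(5.685)
t=3.800: state=(5.689)
t=4.000: state=(5.691)
t=4.200: state=(5.693)
t=4.400: state=(5.695)
t=4.600: state=(5.696)
t=4.800: state=(5.697)
t=5.000: state=(5.698)
t=5.200: state=(5.698)
t=5.400: state=(5.699)
t=5.600: state=(5.699)
t=5.780: state=(5.699)

(x) = (5.699)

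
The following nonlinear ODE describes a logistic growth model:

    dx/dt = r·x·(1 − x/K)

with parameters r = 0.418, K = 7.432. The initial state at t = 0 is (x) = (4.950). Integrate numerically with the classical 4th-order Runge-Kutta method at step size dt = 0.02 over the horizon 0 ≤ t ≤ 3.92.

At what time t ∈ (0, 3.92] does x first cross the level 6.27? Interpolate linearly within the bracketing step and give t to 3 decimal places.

t=0.000: state=(4.950)
step 1 (dt=0.02): k1=(0.691), k2=(0.690), k3=(0.690), k4=(0.689); state += dt/6·(k1+2k2+2k3+k4)
t=0.020: state=(4.964)
t=0.040: state=(4.978)
t=0.060: state=(4.991)
continuing one RK4 step at a time; state shown every 10 steps (Δt=0.2):
t=0.200: state=(5.086)
t=0.400: state=(5.218)
t=0.600: state=(5.346)
t=0.800: state=(5.469)
t=1.000: state=(5.587)
t=1.200: state=(5.701)
t=1.400: state=(5.809)
t=1.600: state=(5.913)
t=1.800: state=(6.012)
t=2.000: state=(6.105)
t=2.200: state=(6.194)
t=2.380: state=(6.270)
next step: t=2.400: state=(6.278) — x has crossed 6.27
linear interpolation between t=2.380 (6.26954) and t=2.400 (6.27771) → t≈2.381

t = 2.381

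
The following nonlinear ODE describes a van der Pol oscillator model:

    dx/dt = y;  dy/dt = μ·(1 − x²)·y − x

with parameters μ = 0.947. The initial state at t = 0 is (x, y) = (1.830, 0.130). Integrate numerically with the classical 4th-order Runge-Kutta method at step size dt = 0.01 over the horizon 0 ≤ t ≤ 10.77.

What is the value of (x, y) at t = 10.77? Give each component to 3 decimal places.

(x, y) = (-1.524, 0.794)

t=0.000: state=(1.830, 0.130)
step 1 (dt=0.01): k1=(0.130, -2.119), k2=(0.119, -2.097), k3=(0.120, -2.097), k4=(0.109, -2.074); state += dt/6·(k1+2k2+2k3+k4)
t=0.010: state=(1.831, 0.109)
t=0.020: state=(1.832, 0.089)
t=0.030: state=(1.833, 0.068)
continuing one RK4 step at a time; state shown every 50 steps (Δt=0.5):
t=0.500: state=(1.706, -0.516)
t=1.000: state=(1.363, -0.848)
t=1.500: state=(0.839, -1.291)
t=2.000: state=(0.004, -2.123)
t=2.500: state=(-1.222, -2.411)
t=3.000: state=(-1.958, -0.477)
t=3.500: state=(-1.923, 0.419)
t=4.000: state=(-1.632, 0.717)
t=4.500: state=(-1.204, 1.017)
t=5.000: state=(-0.572, 1.579)
t=5.500: state=(0.448, 2.508)
t=6.000: state=(1.644, 1.727)
t=6.500: state=(2.007, -0.029)
t=7.000: state=(1.834, -0.558)
t=7.500: state=(1.490, -0.817)
t=8.000: state=(0.999, -1.182)
t=8.500: state=(0.246, -1.912)
t=9.000: state=(-0.934, -2.612)
t=9.500: state=(-1.890, -0.899)
t=10.000: state=(-1.974, 0.308)
t=10.500: state=(-1.720, 0.658)
t=10.770: state=(-1.524, 0.794)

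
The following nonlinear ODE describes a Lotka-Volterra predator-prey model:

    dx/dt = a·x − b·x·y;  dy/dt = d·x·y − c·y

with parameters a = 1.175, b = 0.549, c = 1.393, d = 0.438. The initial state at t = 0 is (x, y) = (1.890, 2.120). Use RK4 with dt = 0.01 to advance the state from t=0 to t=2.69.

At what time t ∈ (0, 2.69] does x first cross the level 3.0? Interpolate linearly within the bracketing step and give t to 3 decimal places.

t = 1.398

t=0.000: state=(1.890, 2.120)
step 1 (dt=0.01): k1=(0.021, -1.198), k2=(0.027, -1.195), k3=(0.027, -1.195), k4=(0.033, -1.191); state += dt/6·(k1+2k2+2k3+k4)
t=0.010: state=(1.890, 2.108)
t=0.020: state=(1.891, 2.096)
t=0.030: state=(1.891, 2.084)
continuing one RK4 step at a time; state shown every 10 steps (Δt=0.1):
t=0.100: state=(1.898, 2.004)
t=0.200: state=(1.918, 1.895)
t=0.300: state=(1.950, 1.794)
t=0.400: state=(1.992, 1.702)
t=0.500: state=(2.046, 1.617)
t=0.600: state=(2.110, 1.541)
t=0.700: state=(2.184, 1.473)
t=0.800: state=(2.270, 1.412)
t=0.900: state=(2.366, 1.360)
t=1.000: state=(2.472, 1.315)
t=1.100: state=(2.590, 1.278)
t=1.200: state=(2.717, 1.249)
t=1.300: state=(2.856, 1.228)
t=1.390: state=(2.988, 1.215)
next step: t=1.400: state=(3.003, 1.214) — x has crossed 3.0
linear interpolation between t=1.390 (2.98820) and t=1.400 (3.00343) → t≈1.398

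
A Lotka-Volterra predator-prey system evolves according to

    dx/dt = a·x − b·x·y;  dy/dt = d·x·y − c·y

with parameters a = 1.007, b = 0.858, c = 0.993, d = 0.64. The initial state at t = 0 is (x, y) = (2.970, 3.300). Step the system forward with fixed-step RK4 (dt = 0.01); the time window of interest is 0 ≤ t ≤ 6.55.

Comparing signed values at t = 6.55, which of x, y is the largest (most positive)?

t=0.000: state=(2.970, 3.300)
step 1 (dt=0.01): k1=(-5.418, 2.996), k2=(-5.407, 2.952), k3=(-5.406, 2.952), k4=(-5.394, 2.907); state += dt/6·(k1+2k2+2k3+k4)
t=0.010: state=(2.916, 3.330)
t=0.020: state=(2.862, 3.358)
t=0.030: state=(2.809, 3.386)
continuing one RK4 step at a time; state shown every 25 steps (Δt=0.25):
t=0.250: state=(1.775, 3.744)
t=0.500: state=(1.027, 3.633)
t=0.750: state=(0.631, 3.225)
t=1.000: state=(0.428, 2.734)
t=1.250: state=(0.323, 2.263)
t=1.500: state=(0.267, 1.850)
t=1.750: state=(0.240, 1.502)
t=2.000: state=(0.231, 1.217)
t=2.250: state=(0.235, 0.985)
t=2.500: state=(0.250, 0.799)
t=2.750: state=(0.275, 0.650)
t=3.000: state=(0.312, 0.531)
t=3.250: state=(0.362, 0.437)
t=3.500: state=(0.427, 0.363)
t=3.750: state=(0.512, 0.306)
t=4.000: state=(0.619, 0.261)
t=4.250: state=(0.756, 0.227)
t=4.500: state=(0.929, 0.203)
t=4.750: state=(1.146, 0.187)
t=5.000: state=(1.418, 0.179)
t=5.250: state=(1.756, 0.179)
t=5.500: state=(2.171, 0.191)
t=5.750: state=(2.673, 0.220)
t=6.000: state=(3.262, 0.275)
t=6.250: state=(3.916, 0.381)
t=6.500: state=(4.551, 0.586)
t=6.550: state=(4.662, 0.646)
compare at T: x=4.662, y=0.646

largest component: x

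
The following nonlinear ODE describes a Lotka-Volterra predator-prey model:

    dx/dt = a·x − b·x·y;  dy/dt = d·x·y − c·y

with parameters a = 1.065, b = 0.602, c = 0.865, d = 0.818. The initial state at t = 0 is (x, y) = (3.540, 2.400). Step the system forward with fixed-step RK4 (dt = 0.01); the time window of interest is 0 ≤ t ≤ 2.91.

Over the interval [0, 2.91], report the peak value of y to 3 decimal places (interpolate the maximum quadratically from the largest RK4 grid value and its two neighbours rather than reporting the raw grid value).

max y = 5.506

t=0.000: state=(3.540, 2.400)
step 1 (dt=0.01): k1=(-1.344, 4.874), k2=(-1.394, 4.910), k3=(-1.394, 4.910), k4=(-1.443, 4.946); state += dt/6·(k1+2k2+2k3+k4)
t=0.010: state=(3.526, 2.449)
t=0.020: state=(3.511, 2.499)
t=0.030: state=(3.495, 2.549)
continuing one RK4 step at a time; state shown every 10 steps (Δt=0.1):
t=0.100: state=(3.356, 2.920)
t=0.200: state=(3.079, 3.487)
t=0.300: state=(2.729, 4.057)
t=0.400: state=(2.340, 4.578)
t=0.500: state=(1.950, 5.004)
t=0.600: state=(1.589, 5.302)
t=0.700: state=(1.278, 5.466)
t=0.800: state=(1.021, 5.505)
t=0.900: state=(0.816, 5.441)
t=1.000: state=(0.657, 5.299)
t=1.100: state=(0.534, 5.101)
t=1.200: state=(0.440, 4.868)
t=1.300: state=(0.368, 4.614)
t=1.400: state=(0.313, 4.351)
t=1.500: state=(0.270, 4.086)
t=1.600: state=(0.237, 3.826)
t=1.700: state=(0.211, 3.573)
t=1.800: state=(0.190, 3.331)
t=1.900: state=(0.174, 3.101)
t=2.000: state=(0.162, 2.883)
t=2.100: state=(0.152, 2.679)
t=2.200: state=(0.145, 2.487)
t=2.300: state=(0.140, 2.307)
t=2.400: state=(0.136, 2.140)
t=2.500: state=(0.134, 1.985)
t=2.600: state=(0.133, 1.840)
t=2.700: state=(0.133, 1.706)
t=2.800: state=(0.134, 1.582)
t=2.900: state=(0.136, 1.467)
t=2.910: state=(0.136, 1.456)
largest grid value and its neighbours: y(0.770)=5.50515, y(0.780)=5.50616, y(0.790)=5.50609
parabola through these three points peaks at t≈0.784 with y≈5.50626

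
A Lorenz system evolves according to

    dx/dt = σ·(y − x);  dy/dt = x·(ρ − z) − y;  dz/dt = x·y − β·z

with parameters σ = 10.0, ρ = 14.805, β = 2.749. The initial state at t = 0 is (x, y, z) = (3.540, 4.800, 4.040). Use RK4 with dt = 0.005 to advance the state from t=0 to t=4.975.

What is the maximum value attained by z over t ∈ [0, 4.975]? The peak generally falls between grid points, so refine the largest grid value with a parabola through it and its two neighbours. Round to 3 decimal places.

max z = 21.001

t=0.000: state=(3.540, 4.800, 4.040)
step 1 (dt=0.005): k1=(12.600, 33.308, 5.886), k2=(13.118, 33.511, 6.294), k3=(13.110, 33.521, 6.300), k4=(13.621, 33.733, 6.718); state += dt/6·(k1+2k2+2k3+k4)
t=0.005: state=(3.606, 4.968, 4.071)
t=0.010: state=(3.676, 5.137, 4.107)
t=0.015: state=(3.752, 5.310, 4.148)
continuing one RK4 step at a time; state shown every 40 steps (Δt=0.2):
t=0.200: state=(9.007, 12.240, 11.422)
t=0.400: state=(8.032, 3.951, 20.503)
t=0.600: state=(2.199, 1.036, 13.021)
t=0.800: state=(1.817, 2.297, 7.940)
t=1.000: state=(4.034, 5.915, 6.393)
t=1.200: state=(9.002, 11.140, 13.453)
t=1.400: state=(7.221, 4.054, 18.901)
t=1.600: state=(2.932, 2.158, 12.645)
t=1.800: state=(3.206, 4.091, 8.619)
t=2.000: state=(6.357, 8.504, 9.749)
t=2.200: state=(8.885, 8.178, 17.496)
t=2.400: state=(5.021, 3.212, 15.648)
t=2.600: state=(3.564, 3.779, 10.965)
t=2.800: state=(5.361, 6.850, 9.928)
t=3.000: state=(8.180, 8.787, 14.921)
t=3.200: state=(6.435, 4.740, 16.527)
t=3.400: state=(4.270, 3.997, 12.622)
t=3.600: state=(5.109, 6.107, 10.781)
t=3.800: state=(7.392, 8.242, 13.655)
t=4.000: state=(6.968, 5.832, 16.230)
t=4.200: state=(4.942, 4.422, 13.611)
t=4.400: state=(5.146, 5.786, 11.609)
t=4.600: state=(6.854, 7.634, 13.179)
t=4.800: state=(7.037, 6.385, 15.621)
t=4.975: state=(5.609, 4.924, 14.424)
largest grid value and its neighbours: z(0.360)=20.99847, z(0.365)=20.99895, z(0.370)=20.97953
parabola through these three points peaks at t≈0.363 with z≈21.00121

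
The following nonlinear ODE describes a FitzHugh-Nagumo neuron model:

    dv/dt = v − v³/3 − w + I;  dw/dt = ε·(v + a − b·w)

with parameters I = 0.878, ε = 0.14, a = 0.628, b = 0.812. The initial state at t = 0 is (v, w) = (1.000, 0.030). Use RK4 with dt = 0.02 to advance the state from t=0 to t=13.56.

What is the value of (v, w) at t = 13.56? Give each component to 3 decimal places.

t=0.000: state=(1.000, 0.030)
step 1 (dt=0.02): k1=(1.515, 0.225), k2=(1.512, 0.226), k3=(1.512, 0.226), k4=(1.509, 0.228); state += dt/6·(k1+2k2+2k3+k4)
t=0.020: state=(1.030, 0.035)
t=0.040: state=(1.060, 0.039)
t=0.060: state=(1.090, 0.044)
continuing one RK4 step at a time; state shown every 25 steps (Δt=0.5):
t=0.500: state=(1.636, 0.163)
t=1.000: state=(1.888, 0.319)
t=1.500: state=(1.919, 0.474)
t=2.000: state=(1.885, 0.620)
t=2.500: state=(1.836, 0.755)
t=3.000: state=(1.783, 0.879)
t=3.500: state=(1.729, 0.993)
t=4.000: state=(1.674, 1.096)
t=4.500: state=(1.620, 1.191)
t=5.000: state=(1.565, 1.276)
t=5.500: state=(1.509, 1.353)
t=6.000: state=(1.453, 1.422)
t=6.500: state=(1.396, 1.483)
t=7.000: state=(1.338, 1.536)
t=7.500: state=(1.277, 1.583)
t=8.000: state=(1.215, 1.623)
t=8.500: state=(1.149, 1.657)
t=9.000: state=(1.079, 1.684)
t=9.500: state=(1.003, 1.704)
t=10.000: state=(0.918, 1.718)
t=10.500: state=(0.821, 1.725)
t=11.000: state=(0.705, 1.725)
t=11.500: state=(0.557, 1.715)
t=12.000: state=(0.357, 1.695)
t=12.500: state=(0.066, 1.659)
t=13.000: state=(-0.381, 1.600)
t=13.500: state=(-0.997, 1.508)
t=13.560: state=(-1.074, 1.494)

(v, w) = (-1.074, 1.494)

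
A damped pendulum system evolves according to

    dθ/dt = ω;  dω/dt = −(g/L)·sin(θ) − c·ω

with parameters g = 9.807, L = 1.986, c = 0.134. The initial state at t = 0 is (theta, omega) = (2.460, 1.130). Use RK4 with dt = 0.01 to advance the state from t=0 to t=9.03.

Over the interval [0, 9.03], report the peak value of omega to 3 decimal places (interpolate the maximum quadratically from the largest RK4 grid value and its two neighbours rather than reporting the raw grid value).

t=0.000: state=(2.460, 1.130)
step 1 (dt=0.01): k1=(1.130, -3.263), k2=(1.114, -3.239), k3=(1.114, -3.239), k4=(1.098, -3.215); state += dt/6·(k1+2k2+2k3+k4)
t=0.010: state=(2.471, 1.098)
t=0.020: state=(2.482, 1.066)
t=0.030: state=(2.492, 1.034)
continuing one RK4 step at a time; state shown every 50 steps (Δt=0.5):
t=0.500: state=(2.690, -0.115)
t=1.000: state=(2.337, -1.403)
t=1.500: state=(1.134, -3.488)
t=2.000: state=(-0.813, -3.569)
t=2.500: state=(-1.983, -1.090)
t=3.000: state=(-1.981, 1.074)
t=3.500: state=(-0.880, 3.268)
t=4.000: state=(0.863, 3.030)
t=4.500: state=(1.769, 0.553)
t=5.000: state=(1.444, -1.837)
t=5.500: state=(0.057, -3.306)
t=6.000: state=(-1.289, -1.675)
t=6.500: state=(-1.501, 0.809)
t=7.000: state=(-0.546, 2.806)
t=7.500: state=(0.847, 2.221)
t=8.000: state=(1.383, -0.135)
t=8.500: state=(0.747, -2.269)
t=9.000: state=(-0.535, -2.348)
t=9.030: state=(-0.605, -2.258)
largest grid value and its neighbours: omega(3.710)=3.67003, omega(3.720)=3.67111, omega(3.730)=3.67038
parabola through these three points peaks at t≈3.721 with omega≈3.67112

max omega = 3.671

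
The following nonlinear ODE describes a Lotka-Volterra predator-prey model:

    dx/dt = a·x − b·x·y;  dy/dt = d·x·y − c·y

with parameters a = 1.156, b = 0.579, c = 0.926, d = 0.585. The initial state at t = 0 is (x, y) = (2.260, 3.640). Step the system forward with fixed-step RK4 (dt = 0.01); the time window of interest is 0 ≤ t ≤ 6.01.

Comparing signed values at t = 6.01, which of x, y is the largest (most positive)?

t=0.000: state=(2.260, 3.640)
step 1 (dt=0.01): k1=(-2.151, 1.442), k2=(-2.150, 1.422), k3=(-2.150, 1.422), k4=(-2.148, 1.401); state += dt/6·(k1+2k2+2k3+k4)
t=0.010: state=(2.239, 3.654)
t=0.020: state=(2.217, 3.668)
t=0.030: state=(2.196, 3.681)
continuing one RK4 step at a time; state shown every 20 steps (Δt=0.2):
t=0.200: state=(1.843, 3.844)
t=0.400: state=(1.483, 3.877)
t=0.600: state=(1.199, 3.766)
t=0.800: state=(0.988, 3.555)
t=1.000: state=(0.838, 3.285)
t=1.200: state=(0.734, 2.991)
t=1.400: state=(0.665, 2.697)
t=1.600: state=(0.624, 2.416)
t=1.800: state=(0.603, 2.156)
t=2.000: state=(0.600, 1.922)
t=2.200: state=(0.613, 1.715)
t=2.400: state=(0.640, 1.533)
t=2.600: state=(0.682, 1.376)
t=2.800: state=(0.739, 1.242)
t=3.000: state=(0.812, 1.130)
t=3.200: state=(0.902, 1.038)
t=3.400: state=(1.013, 0.964)
t=3.600: state=(1.145, 0.909)
t=3.800: state=(1.302, 0.871)
t=4.000: state=(1.485, 0.852)
t=4.200: state=(1.696, 0.852)
t=4.400: state=(1.934, 0.876)
t=4.600: state=(2.196, 0.926)
t=4.800: state=(2.474, 1.011)
t=5.000: state=(2.754, 1.141)
t=5.200: state=(3.010, 1.329)
t=5.400: state=(3.205, 1.590)
t=5.600: state=(3.296, 1.935)
t=5.800: state=(3.241, 2.360)
t=6.000: state=(3.024, 2.834)
t=6.010: state=(3.009, 2.858)
compare at T: x=3.009, y=2.858

largest component: x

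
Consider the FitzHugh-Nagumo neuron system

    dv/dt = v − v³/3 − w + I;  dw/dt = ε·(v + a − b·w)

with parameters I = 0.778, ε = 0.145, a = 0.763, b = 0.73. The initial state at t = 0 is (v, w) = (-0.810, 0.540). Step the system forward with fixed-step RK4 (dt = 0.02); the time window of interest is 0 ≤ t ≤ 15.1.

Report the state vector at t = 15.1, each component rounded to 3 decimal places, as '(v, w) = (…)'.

(v, w) = (1.467, 1.338)

t=0.000: state=(-0.810, 0.540)
step 1 (dt=0.02): k1=(-0.395, -0.064), k2=(-0.396, -0.064), k3=(-0.396, -0.064), k4=(-0.396, -0.065); state += dt/6·(k1+2k2+2k3+k4)
t=0.020: state=(-0.818, 0.539)
t=0.040: state=(-0.826, 0.537)
t=0.060: state=(-0.834, 0.536)
continuing one RK4 step at a time; state shown every 25 steps (Δt=0.5):
t=0.500: state=(-1.010, 0.502)
t=1.000: state=(-1.186, 0.452)
t=1.500: state=(-1.307, 0.394)
t=2.000: state=(-1.368, 0.333)
t=2.500: state=(-1.383, 0.272)
t=3.000: state=(-1.368, 0.215)
t=3.500: state=(-1.337, 0.162)
t=4.000: state=(-1.295, 0.115)
t=4.500: state=(-1.246, 0.073)
t=5.000: state=(-1.191, 0.037)
t=5.500: state=(-1.132, 0.007)
t=6.000: state=(-1.068, -0.017)
t=6.500: state=(-0.998, -0.036)
t=7.000: state=(-0.921, -0.048)
t=7.500: state=(-0.832, -0.053)
t=8.000: state=(-0.727, -0.052)
t=8.500: state=(-0.597, -0.042)
t=9.000: state=(-0.426, -0.022)
t=9.500: state=(-0.185, 0.011)
t=10.000: state=(0.179, 0.063)
t=10.500: state=(0.716, 0.144)
t=11.000: state=(1.322, 0.263)
t=11.500: state=(1.697, 0.412)
t=12.000: state=(1.804, 0.570)
t=12.500: state=(1.794, 0.722)
t=13.000: state=(1.745, 0.863)
t=13.500: state=(1.685, 0.994)
t=14.000: state=(1.620, 1.113)
t=14.500: state=(1.553, 1.222)
t=15.000: state=(1.482, 1.320)
t=15.100: state=(1.467, 1.338)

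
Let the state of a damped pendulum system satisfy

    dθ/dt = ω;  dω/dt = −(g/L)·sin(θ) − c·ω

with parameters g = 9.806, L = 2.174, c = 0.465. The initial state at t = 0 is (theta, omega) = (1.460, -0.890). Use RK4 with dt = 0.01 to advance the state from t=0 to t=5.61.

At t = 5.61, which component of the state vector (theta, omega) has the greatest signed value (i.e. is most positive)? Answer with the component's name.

largest component: omega

t=0.000: state=(1.460, -0.890)
step 1 (dt=0.01): k1=(-0.890, -4.069), k2=(-0.910, -4.057), k3=(-0.910, -4.057), k4=(-0.931, -4.045); state += dt/6·(k1+2k2+2k3+k4)
t=0.010: state=(1.451, -0.931)
t=0.020: state=(1.441, -0.971)
t=0.030: state=(1.431, -1.011)
continuing one RK4 step at a time; state shown every 20 steps (Δt=0.2):
t=0.200: state=(1.204, -1.648)
t=0.400: state=(0.813, -2.229)
t=0.600: state=(0.334, -2.494)
t=0.800: state=(-0.157, -2.342)
t=1.000: state=(-0.578, -1.818)
t=1.200: state=(-0.870, -1.078)
t=1.400: state=(-1.006, -0.281)
t=1.600: state=(-0.985, 0.472)
t=1.800: state=(-0.824, 1.112)
t=2.000: state=(-0.553, 1.562)
t=2.200: state=(-0.217, 1.746)
t=2.400: state=(0.125, 1.627)
t=2.600: state=(0.416, 1.246)
t=2.800: state=(0.613, 0.704)
t=3.000: state=(0.694, 0.111)
t=3.200: state=(0.659, -0.444)
t=3.400: state=(0.524, -0.889)
t=3.600: state=(0.315, -1.163)
t=3.800: state=(0.073, -1.225)
t=4.000: state=(-0.160, -1.075)
t=4.200: state=(-0.346, -0.758)
t=4.400: state=(-0.457, -0.348)
t=4.600: state=(-0.484, 0.079)
t=4.800: state=(-0.429, 0.456)
t=5.000: state=(-0.308, 0.729)
t=5.200: state=(-0.147, 0.859)
t=5.400: state=(0.025, 0.834)
t=5.600: state=(0.177, 0.670)
t=5.610: state=(0.184, 0.659)
compare at T: theta=0.184, omega=0.659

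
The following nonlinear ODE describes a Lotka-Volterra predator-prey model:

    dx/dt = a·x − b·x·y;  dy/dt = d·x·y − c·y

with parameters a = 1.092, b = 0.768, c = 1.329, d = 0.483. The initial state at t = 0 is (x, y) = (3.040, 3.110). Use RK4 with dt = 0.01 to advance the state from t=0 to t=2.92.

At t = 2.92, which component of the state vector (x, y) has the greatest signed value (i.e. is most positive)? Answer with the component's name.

largest component: x

t=0.000: state=(3.040, 3.110)
step 1 (dt=0.01): k1=(-3.941, 0.433), k2=(-3.921, 0.404), k3=(-3.921, 0.404), k4=(-3.900, 0.375); state += dt/6·(k1+2k2+2k3+k4)
t=0.010: state=(3.001, 3.114)
t=0.020: state=(2.962, 3.117)
t=0.030: state=(2.924, 3.120)
continuing one RK4 step at a time; state shown every 10 steps (Δt=0.1):
t=0.100: state=(2.668, 3.125)
t=0.200: state=(2.343, 3.087)
t=0.300: state=(2.068, 3.006)
t=0.400: state=(1.839, 2.892)
t=0.500: state=(1.651, 2.755)
t=0.600: state=(1.499, 2.602)
t=0.700: state=(1.377, 2.442)
t=0.800: state=(1.282, 2.280)
t=0.900: state=(1.207, 2.119)
t=1.000: state=(1.151, 1.964)
t=1.100: state=(1.111, 1.816)
t=1.200: state=(1.083, 1.677)
t=1.300: state=(1.068, 1.546)
t=1.400: state=(1.063, 1.425)
t=1.500: state=(1.067, 1.314)
t=1.600: state=(1.080, 1.211)
t=1.700: state=(1.102, 1.118)
t=1.800: state=(1.132, 1.033)
t=1.900: state=(1.169, 0.956)
t=2.000: state=(1.215, 0.887)
t=2.100: state=(1.269, 0.824)
t=2.200: state=(1.332, 0.769)
t=2.300: state=(1.403, 0.719)
t=2.400: state=(1.484, 0.675)
t=2.500: state=(1.574, 0.636)
t=2.600: state=(1.674, 0.602)
t=2.700: state=(1.784, 0.573)
t=2.800: state=(1.906, 0.549)
t=2.900: state=(2.040, 0.528)
t=2.920: state=(2.069, 0.525)
compare at T: x=2.069, y=0.525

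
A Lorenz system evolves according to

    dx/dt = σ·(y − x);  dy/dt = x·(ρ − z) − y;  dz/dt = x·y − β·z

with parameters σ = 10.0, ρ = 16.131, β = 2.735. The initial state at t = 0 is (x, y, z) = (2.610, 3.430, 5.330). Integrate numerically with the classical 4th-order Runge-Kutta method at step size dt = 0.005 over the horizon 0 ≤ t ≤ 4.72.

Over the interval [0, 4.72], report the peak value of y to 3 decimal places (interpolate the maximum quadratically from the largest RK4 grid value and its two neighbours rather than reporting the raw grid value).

t=0.000: state=(2.610, 3.430, 5.330)
step 1 (dt=0.005): k1=(8.200, 24.761, -5.625), k2=(8.614, 24.957, -5.354), k3=(8.609, 24.966, -5.351), k4=(9.018, 25.172, -5.073); state += dt/6·(k1+2k2+2k3+k4)
t=0.005: state=(2.653, 3.555, 5.303)
t=0.010: state=(2.700, 3.682, 5.279)
t=0.015: state=(2.751, 3.811, 5.258)
continuing one RK4 step at a time; state shown every 40 steps (Δt=0.2):
t=0.200: state=(7.207, 10.824, 8.599)
t=0.400: state=(10.333, 7.412, 22.584)
t=0.600: state=(3.004, 0.866, 15.977)
t=0.800: state=(1.632, 1.884, 9.605)
t=1.000: state=(3.436, 5.120, 6.864)
t=1.200: state=(8.718, 11.722, 12.631)
t=1.400: state=(8.346, 4.804, 21.310)
t=1.600: state=(2.894, 1.768, 14.251)
t=1.800: state=(2.829, 3.644, 9.271)
t=2.000: state=(6.130, 8.619, 9.645)
t=2.200: state=(9.741, 9.239, 19.266)
t=2.400: state=(5.039, 2.749, 17.328)
t=2.600: state=(3.203, 3.424, 11.583)
t=2.800: state=(5.281, 7.095, 10.058)
t=3.000: state=(8.991, 9.840, 16.603)
t=3.200: state=(6.480, 4.200, 18.356)
t=3.400: state=(3.873, 3.671, 13.158)
t=3.600: state=(5.158, 6.535, 11.008)
t=3.800: state=(8.270, 9.306, 15.469)
t=4.000: state=(7.033, 5.237, 18.210)
t=4.200: state=(4.497, 4.095, 14.057)
t=4.400: state=(5.301, 6.380, 11.890)
t=4.600: state=(7.806, 8.708, 15.142)
t=4.720: state=(7.979, 7.308, 17.630)
largest grid value and its neighbours: y(0.275)=13.02008, y(0.280)=13.04153, y(0.285)=13.04123
parabola through these three points peaks at t≈0.282 with y≈13.04410

max y = 13.044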